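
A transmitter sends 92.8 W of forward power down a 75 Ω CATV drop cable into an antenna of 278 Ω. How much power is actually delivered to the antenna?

Γ = (278 − 75)/(278 + 75) = 0.575
|Γ|² = 0.331
P_refl = |Γ|²·P_inc = 30.7 W, P_del = (1 − |Γ|²)·P_inc = 62.1 W

P_delivered ≈ 62.1 W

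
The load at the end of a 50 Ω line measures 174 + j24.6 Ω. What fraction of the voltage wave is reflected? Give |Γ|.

Γ = (Z_L − Z_0)/(Z_L + Z_0) = (124 + j24.6)/(224 + j24.6)
|Γ| = 126/225

|Γ| ≈ 0.561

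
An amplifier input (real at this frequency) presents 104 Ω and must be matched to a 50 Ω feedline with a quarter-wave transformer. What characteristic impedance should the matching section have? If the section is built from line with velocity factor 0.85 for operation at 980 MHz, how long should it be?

Z_qwt = √(Z_0·R_L) = √(50 × 104) = √5200
λ = 0.85·c/f = 0.26 m, so l = λ/4 = 0.0651 m

Z_qwt ≈ 72.1 Ω; length ≈ 6.51 cm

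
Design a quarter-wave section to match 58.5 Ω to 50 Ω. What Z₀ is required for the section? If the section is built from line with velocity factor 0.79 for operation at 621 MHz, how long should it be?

Z_qwt = √(Z_0·R_L) = √(50 × 58.5) = √2925
λ = 0.79·c/f = 0.382 m, so l = λ/4 = 0.0954 m

Z_qwt ≈ 54.1 Ω; length ≈ 9.54 cm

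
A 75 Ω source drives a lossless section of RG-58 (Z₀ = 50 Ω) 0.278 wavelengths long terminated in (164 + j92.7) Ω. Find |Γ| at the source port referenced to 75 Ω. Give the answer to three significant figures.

|Γ| ≈ 0.737

βl = 2π × 0.278 = 100°
tan(βl) = -5.63
Z_in = Z_0·(Z_L + jZ_0·tanβl)/(Z_0 + jZ_L·tanβl) = 11.4 + j1.85 Ω
Γ_s = (Z_in − Z_s)/(Z_in + Z_s) = (-63.6 + j1.85)/(86.4 + j1.85), |Γ_s| = 0.737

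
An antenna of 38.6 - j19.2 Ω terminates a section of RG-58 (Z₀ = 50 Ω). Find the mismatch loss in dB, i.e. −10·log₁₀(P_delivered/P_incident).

Γ = (-11.4 − j19.2)/(88.6 − j19.2), |Γ| = 0.246
|Γ|² = 0.0607, so P_del/P_inc = 1 − |Γ|² = 0.939
ML = −10·log₁₀(1 − |Γ|²)

mismatch loss ≈ 0.272 dB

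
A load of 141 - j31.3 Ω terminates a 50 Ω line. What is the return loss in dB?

RL ≈ 6.07 dB

Γ = (91 − j31.3)/(191 − j31.3), |Γ| = 0.497
RL = −20·log₁₀|Γ| = −20·log₁₀(0.497)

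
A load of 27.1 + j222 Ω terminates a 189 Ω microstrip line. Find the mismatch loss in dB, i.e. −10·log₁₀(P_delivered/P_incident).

mismatch loss ≈ 6.71 dB

Γ = (-161.9 + j222)/(216.1 + j222), |Γ| = 0.887
|Γ|² = 0.787, so P_del/P_inc = 1 − |Γ|² = 0.213
ML = −10·log₁₀(1 − |Γ|²)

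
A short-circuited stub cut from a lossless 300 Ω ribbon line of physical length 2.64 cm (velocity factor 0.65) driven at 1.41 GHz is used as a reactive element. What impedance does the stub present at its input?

Z_in ≈ +j770 Ω

λ = v/f = 0.65·c / 1.41 GHz = 0.138 m
βl = 2π·l/λ = 2π × 0.191 = 68.7°
tan(βl) = 2.57
For a short-circuited stub, Z_in = jZ_0·tan(βl)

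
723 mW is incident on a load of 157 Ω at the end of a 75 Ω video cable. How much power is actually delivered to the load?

Γ = (157 − 75)/(157 + 75) = 0.353
|Γ|² = 0.125
P_refl = |Γ|²·P_inc = 90.3 mW, P_del = (1 − |Γ|²)·P_inc = 633 mW

P_delivered ≈ 633 mW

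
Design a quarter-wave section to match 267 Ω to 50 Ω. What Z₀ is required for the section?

Z_qwt ≈ 116 Ω

Z_qwt = √(Z_0·R_L) = √(50 × 267) = √13350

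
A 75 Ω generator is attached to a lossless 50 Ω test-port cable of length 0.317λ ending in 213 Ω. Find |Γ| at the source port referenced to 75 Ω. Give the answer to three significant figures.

βl = 2π × 0.317 = 114°
tan(βl) = -2.23
Z_in = Z_0·(Z_L + jZ_0·tanβl)/(Z_0 + jZ_L·tanβl) = 13.9 + j20.9 Ω
Γ_s = (Z_in − Z_s)/(Z_in + Z_s) = (-61.1 + j20.9)/(88.9 + j20.9), |Γ_s| = 0.707

|Γ| ≈ 0.707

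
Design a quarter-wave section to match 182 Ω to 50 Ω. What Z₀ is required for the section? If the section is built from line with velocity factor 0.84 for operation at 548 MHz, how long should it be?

Z_qwt ≈ 95.4 Ω; length ≈ 11.5 cm

Z_qwt = √(Z_0·R_L) = √(50 × 182) = √9100
λ = 0.84·c/f = 0.46 m, so l = λ/4 = 0.115 m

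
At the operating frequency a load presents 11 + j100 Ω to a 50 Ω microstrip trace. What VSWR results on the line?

Γ = (Z_L − Z_0)/(Z_L + Z_0) = (-39 + j100)/(61 + j100)
|Γ| = 107/117 = 0.916
VSWR = (1 + |Γ|)/(1 − |Γ|) = 1.92/0.0837

VSWR ≈ 22.9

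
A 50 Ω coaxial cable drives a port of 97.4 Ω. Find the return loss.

RL ≈ 9.85 dB

Γ = (97.4 − 50)/(97.4 + 50) = 0.322
RL = −20·log₁₀|Γ| = −20·log₁₀(0.322)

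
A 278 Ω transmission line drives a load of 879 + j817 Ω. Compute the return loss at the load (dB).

Γ = (601 + j817)/(1157 + j817), |Γ| = 0.716
RL = −20·log₁₀|Γ| = −20·log₁₀(0.716)

RL ≈ 2.9 dB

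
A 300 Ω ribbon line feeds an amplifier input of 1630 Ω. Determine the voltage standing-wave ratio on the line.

Γ = (1630 − 300)/(1630 + 300) = 0.689
VSWR = (1 + 0.689)/(1 − 0.689)

VSWR ≈ 5.43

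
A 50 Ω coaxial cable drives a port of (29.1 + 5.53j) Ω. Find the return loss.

RL ≈ 11.3 dB

Γ = (-20.9 + j5.53)/(79.1 + j5.53), |Γ| = 0.273
RL = −20·log₁₀|Γ| = −20·log₁₀(0.273)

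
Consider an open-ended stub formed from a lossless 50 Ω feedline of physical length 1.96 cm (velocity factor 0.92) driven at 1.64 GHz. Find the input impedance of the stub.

λ = v/f = 0.92·c / 1.64 GHz = 0.168 m
βl = 2π·l/λ = 2π × 0.116 = 41.9°
tan(βl) = 0.898
For an open-ended stub, Z_in = −jZ_0·cot(βl) = −jZ_0/tan(βl)

Z_in ≈ −j55.7 Ω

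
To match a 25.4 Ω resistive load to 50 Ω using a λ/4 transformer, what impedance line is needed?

Z_qwt ≈ 35.6 Ω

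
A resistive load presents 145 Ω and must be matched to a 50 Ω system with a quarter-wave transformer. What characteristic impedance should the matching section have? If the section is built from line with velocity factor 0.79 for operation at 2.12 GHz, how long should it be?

Z_qwt ≈ 85.1 Ω; length ≈ 2.79 cm

Z_qwt = √(Z_0·R_L) = √(50 × 145) = √7250
λ = 0.79·c/f = 0.112 m, so l = λ/4 = 0.0279 m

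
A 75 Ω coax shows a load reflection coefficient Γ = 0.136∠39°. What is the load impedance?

Z_L ≈ 91.2 + j15.9 Ω

Z_L = Z_0·(1 + Γ)/(1 − Γ) = 75·(1.11 + j0.0856)/(0.894 − j0.0856)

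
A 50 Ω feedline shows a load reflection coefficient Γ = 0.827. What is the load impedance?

Z_L = Z_0·(1 + Γ)/(1 − Γ) = 50·(1.83)/(0.173)

Z_L ≈ 528 Ω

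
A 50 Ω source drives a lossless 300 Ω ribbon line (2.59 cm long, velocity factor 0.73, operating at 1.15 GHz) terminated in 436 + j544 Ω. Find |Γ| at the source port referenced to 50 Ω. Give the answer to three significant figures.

|Γ| ≈ 0.903

λ = v/f = 0.73·c / 1.15 GHz = 0.19 m
βl = 2π·l/λ = 2π × 0.136 = 49°
tan(βl) = 1.15
Z_in = Z_0·(Z_L + jZ_0·tanβl)/(Z_0 + jZ_L·tanβl) = 255 − j427 Ω
Γ_s = (Z_in − Z_s)/(Z_in + Z_s) = (205 − j427)/(305 − j427), |Γ_s| = 0.903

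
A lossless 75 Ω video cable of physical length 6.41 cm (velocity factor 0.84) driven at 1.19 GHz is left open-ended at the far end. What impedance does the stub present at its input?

Z_in ≈ +j25.8 Ω

λ = v/f = 0.84·c / 1.19 GHz = 0.212 m
βl = 2π·l/λ = 2π × 0.303 = 109°
tan(βl) = -2.91
For an open-ended stub, Z_in = −jZ_0·cot(βl) = −jZ_0/tan(βl)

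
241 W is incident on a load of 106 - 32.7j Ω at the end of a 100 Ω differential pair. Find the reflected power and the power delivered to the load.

P_reflected ≈ 6.12 W; P_delivered ≈ 235 W

|Γ| = |(6 − j32.7)/(206 − j32.7)| = 0.159
|Γ|² = 0.0254
P_refl = |Γ|²·P_inc = 6.12 W, P_del = (1 − |Γ|²)·P_inc = 235 W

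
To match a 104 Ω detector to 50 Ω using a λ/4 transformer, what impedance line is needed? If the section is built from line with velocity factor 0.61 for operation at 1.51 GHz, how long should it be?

Z_qwt = √(Z_0·R_L) = √(50 × 104) = √5200
λ = 0.61·c/f = 0.121 m, so l = λ/4 = 0.0303 m

Z_qwt ≈ 72.1 Ω; length ≈ 3.03 cm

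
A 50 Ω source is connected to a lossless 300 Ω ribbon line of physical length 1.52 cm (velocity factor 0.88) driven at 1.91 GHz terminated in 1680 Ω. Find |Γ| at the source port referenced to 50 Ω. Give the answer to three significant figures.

|Γ| ≈ 0.908

λ = v/f = 0.88·c / 1.91 GHz = 0.138 m
βl = 2π·l/λ = 2π × 0.11 = 39.6°
tan(βl) = 0.827
Z_in = Z_0·(Z_L + jZ_0·tanβl)/(Z_0 + jZ_L·tanβl) = 126 − j336 Ω
Γ_s = (Z_in − Z_s)/(Z_in + Z_s) = (76 − j336)/(176 − j336), |Γ_s| = 0.908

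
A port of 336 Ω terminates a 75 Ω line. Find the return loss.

Γ = (336 − 75)/(336 + 75) = 0.635
RL = −20·log₁₀|Γ| = −20·log₁₀(0.635)

RL ≈ 3.94 dB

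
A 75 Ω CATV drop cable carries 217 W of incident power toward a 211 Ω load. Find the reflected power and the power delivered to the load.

P_reflected ≈ 49.1 W; P_delivered ≈ 168 W

Γ = (211 − 75)/(211 + 75) = 0.476
|Γ|² = 0.226
P_refl = |Γ|²·P_inc = 49.1 W, P_del = (1 − |Γ|²)·P_inc = 168 W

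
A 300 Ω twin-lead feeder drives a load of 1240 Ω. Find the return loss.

RL ≈ 4.29 dB

Γ = (1240 − 300)/(1240 + 300) = 0.61
RL = −20·log₁₀|Γ| = −20·log₁₀(0.61)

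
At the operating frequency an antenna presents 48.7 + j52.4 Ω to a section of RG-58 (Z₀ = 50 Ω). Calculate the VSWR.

VSWR ≈ 2.77

Γ = (Z_L − Z_0)/(Z_L + Z_0) = (-1.3 + j52.4)/(98.7 + j52.4)
|Γ| = 52.4/112 = 0.469
VSWR = (1 + |Γ|)/(1 − |Γ|) = 1.47/0.531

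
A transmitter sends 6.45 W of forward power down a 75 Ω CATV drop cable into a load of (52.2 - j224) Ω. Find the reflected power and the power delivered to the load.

|Γ| = |(-22.8 − j224)/(127.2 − j224)| = 0.874
|Γ|² = 0.764
P_refl = |Γ|²·P_inc = 4.93 W, P_del = (1 − |Γ|²)·P_inc = 1.52 W

P_reflected ≈ 4.93 W; P_delivered ≈ 1.52 W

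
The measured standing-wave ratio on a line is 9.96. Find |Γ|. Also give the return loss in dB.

|Γ| ≈ 0.818; return loss ≈ 1.75 dB

|Γ| = (S − 1)/(S + 1) = (9.96 − 1)/(9.96 + 1) = 8.96/11
RL = −20·log₁₀|Γ| = −20·log₁₀(0.818)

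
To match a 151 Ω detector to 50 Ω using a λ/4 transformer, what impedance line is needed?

Z_qwt = √(Z_0·R_L) = √(50 × 151) = √7550

Z_qwt ≈ 86.9 Ω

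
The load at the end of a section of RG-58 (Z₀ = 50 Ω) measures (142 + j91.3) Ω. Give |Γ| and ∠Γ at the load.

Γ ≈ 0.61 ∠ 19.3°

Γ = (Z_L − Z_0)/(Z_L + Z_0) = (92 + j91.3)/(192 + j91.3)
|Γ| = 130/213 = 0.61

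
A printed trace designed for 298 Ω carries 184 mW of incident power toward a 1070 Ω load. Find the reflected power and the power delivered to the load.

Γ = (1070 − 298)/(1070 + 298) = 0.564
|Γ|² = 0.318
P_refl = |Γ|²·P_inc = 58.6 mW, P_del = (1 − |Γ|²)·P_inc = 125 mW

P_reflected ≈ 58.6 mW; P_delivered ≈ 125 mW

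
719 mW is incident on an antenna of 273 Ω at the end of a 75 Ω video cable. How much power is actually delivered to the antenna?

P_delivered ≈ 486 mW

Γ = (273 − 75)/(273 + 75) = 0.569
|Γ|² = 0.324
P_refl = |Γ|²·P_inc = 233 mW, P_del = (1 − |Γ|²)·P_inc = 486 mW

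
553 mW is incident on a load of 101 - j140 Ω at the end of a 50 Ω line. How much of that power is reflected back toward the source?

|Γ| = |(51 − j140)/(151 − j140)| = 0.724
|Γ|² = 0.524
P_refl = |Γ|²·P_inc = 290 mW, P_del = (1 − |Γ|²)·P_inc = 263 mW

P_reflected ≈ 290 mW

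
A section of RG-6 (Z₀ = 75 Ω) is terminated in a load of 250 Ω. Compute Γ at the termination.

Γ = (Z_L − Z_0)/(Z_L + Z_0) = (250 − 75)/(250 + 75) = 175/325

Γ = 0.538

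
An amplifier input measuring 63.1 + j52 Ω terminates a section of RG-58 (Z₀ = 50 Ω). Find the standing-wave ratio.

VSWR ≈ 2.51

Γ = (Z_L − Z_0)/(Z_L + Z_0) = (13.1 + j52)/(113.1 + j52)
|Γ| = 53.6/124 = 0.431
VSWR = (1 + |Γ|)/(1 − |Γ|) = 1.43/0.569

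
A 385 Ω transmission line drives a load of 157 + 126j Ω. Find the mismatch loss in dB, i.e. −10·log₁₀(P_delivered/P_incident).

Γ = (-228 + j126)/(542 + j126), |Γ| = 0.468
|Γ|² = 0.219, so P_del/P_inc = 1 − |Γ|² = 0.781
ML = −10·log₁₀(1 − |Γ|²)

mismatch loss ≈ 1.07 dB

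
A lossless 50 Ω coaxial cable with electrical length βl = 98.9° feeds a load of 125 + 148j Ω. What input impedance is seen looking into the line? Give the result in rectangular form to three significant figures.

tan(βl) = tan(98.9°) = -6.39
Z_in = Z_0·(Z_L + jZ_0·tanβl)/(Z_0 + jZ_L·tanβl)
     = 50·(125 − j171)/(995 − j798)

Z_in ≈ 8.02 − j2.17 Ω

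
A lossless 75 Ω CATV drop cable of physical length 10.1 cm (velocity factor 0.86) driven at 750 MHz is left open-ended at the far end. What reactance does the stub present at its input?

X_in ≈ 21.1 Ω (inductive)

λ = v/f = 0.86·c / 750 MHz = 0.344 m
βl = 2π·l/λ = 2π × 0.294 = 106°
tan(βl) = -3.56
For an open-ended stub, Z_in = −jZ_0·cot(βl) = −jZ_0/tan(βl)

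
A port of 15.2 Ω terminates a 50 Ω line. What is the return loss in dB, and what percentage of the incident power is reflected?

Γ = (15.2 − 50)/(15.2 + 50) = -0.534
RL = −20·log₁₀(0.534) = 5.45 dB
P_refl/P_inc = |Γ|² = 0.285

RL ≈ 5.45 dB; 28.5% of incident power reflected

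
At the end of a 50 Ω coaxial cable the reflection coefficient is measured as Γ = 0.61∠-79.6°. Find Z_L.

Z_L ≈ 27.3 − j52.1 Ω

Z_L = Z_0·(1 + Γ)/(1 − Γ) = 50·(1.11 − j0.6)/(0.89 + j0.6)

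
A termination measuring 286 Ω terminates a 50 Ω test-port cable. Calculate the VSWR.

Γ = (286 − 50)/(286 + 50) = 0.702
VSWR = (1 + 0.702)/(1 − 0.702)

VSWR ≈ 5.72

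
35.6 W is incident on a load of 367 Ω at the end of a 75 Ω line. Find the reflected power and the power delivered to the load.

P_reflected ≈ 15.5 W; P_delivered ≈ 20.1 W

Γ = (367 − 75)/(367 + 75) = 0.661
|Γ|² = 0.436
P_refl = |Γ|²·P_inc = 15.5 W, P_del = (1 − |Γ|²)·P_inc = 20.1 W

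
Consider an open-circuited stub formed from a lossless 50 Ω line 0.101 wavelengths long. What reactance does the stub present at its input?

X_in ≈ -67.9 Ω (capacitive)

βl = 2π × 0.101 = 36.4°
tan(βl) = 0.736
For an open-circuited stub, Z_in = −jZ_0·cot(βl) = −jZ_0/tan(βl)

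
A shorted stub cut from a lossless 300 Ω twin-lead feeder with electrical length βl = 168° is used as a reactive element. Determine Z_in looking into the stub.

Z_in ≈ −j63.8 Ω

tan(βl) = -0.213
For a shorted stub, Z_in = jZ_0·tan(βl)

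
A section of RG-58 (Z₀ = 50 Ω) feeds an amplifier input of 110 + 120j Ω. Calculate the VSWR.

Γ = (Z_L − Z_0)/(Z_L + Z_0) = (60 + j120)/(160 + j120)
|Γ| = 134/200 = 0.671
VSWR = (1 + |Γ|)/(1 − |Γ|) = 1.67/0.329

VSWR ≈ 5.08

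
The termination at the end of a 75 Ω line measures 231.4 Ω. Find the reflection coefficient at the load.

Γ = 0.51

Γ = (Z_L − Z_0)/(Z_L + Z_0) = (231.4 − 75)/(231.4 + 75) = 156.4/306.4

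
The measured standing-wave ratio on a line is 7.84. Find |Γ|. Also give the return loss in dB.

|Γ| = (S − 1)/(S + 1) = (7.84 − 1)/(7.84 + 1) = 6.84/8.84
RL = −20·log₁₀|Γ| = −20·log₁₀(0.774)

|Γ| ≈ 0.774; return loss ≈ 2.23 dB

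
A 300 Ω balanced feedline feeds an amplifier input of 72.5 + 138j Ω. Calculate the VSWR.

VSWR ≈ 5.06

Γ = (Z_L − Z_0)/(Z_L + Z_0) = (-227.5 + j138)/(372.5 + j138)
|Γ| = 266/397 = 0.67
VSWR = (1 + |Γ|)/(1 − |Γ|) = 1.67/0.33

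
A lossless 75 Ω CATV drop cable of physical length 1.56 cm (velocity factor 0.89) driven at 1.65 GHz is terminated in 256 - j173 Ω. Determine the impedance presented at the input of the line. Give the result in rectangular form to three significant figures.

Z_in ≈ 30.7 − j74.6 Ω

λ = v/f = 0.89·c / 1.65 GHz = 0.162 m
βl = 2π·l/λ = 2π × 0.0964 = 34.7°
tan(βl) = tan(34.7°) = 0.693
Z_in = Z_0·(Z_L + jZ_0·tanβl)/(Z_0 + jZ_L·tanβl)
     = 75·(256 − j121)/(195 + j177)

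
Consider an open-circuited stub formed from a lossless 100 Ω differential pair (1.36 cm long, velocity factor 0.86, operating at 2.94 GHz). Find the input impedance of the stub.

λ = v/f = 0.86·c / 2.94 GHz = 0.0878 m
βl = 2π·l/λ = 2π × 0.155 = 55.8°
tan(βl) = 1.47
For an open-circuited stub, Z_in = −jZ_0·cot(βl) = −jZ_0/tan(βl)

Z_in ≈ −j68 Ω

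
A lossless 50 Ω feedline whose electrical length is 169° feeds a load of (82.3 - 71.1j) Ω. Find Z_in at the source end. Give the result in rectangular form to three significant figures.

Z_in ≈ 136 − j51.4 Ω

tan(βl) = tan(169°) = -0.194
Z_in = Z_0·(Z_L + jZ_0·tanβl)/(Z_0 + jZ_L·tanβl)
     = 50·(82.3 − j80.8)/(36.2 − j16)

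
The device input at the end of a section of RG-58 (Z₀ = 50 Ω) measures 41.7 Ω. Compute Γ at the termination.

Γ = -0.0905

Γ = (Z_L − Z_0)/(Z_L + Z_0) = (41.7 − 50)/(41.7 + 50) = -8.3/91.7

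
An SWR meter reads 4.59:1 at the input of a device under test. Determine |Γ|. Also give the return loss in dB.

|Γ| = (S − 1)/(S + 1) = (4.59 − 1)/(4.59 + 1) = 3.59/5.59
RL = −20·log₁₀|Γ| = −20·log₁₀(0.642)

|Γ| ≈ 0.642; return loss ≈ 3.85 dB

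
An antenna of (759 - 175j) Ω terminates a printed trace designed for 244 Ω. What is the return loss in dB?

RL ≈ 5.45 dB

Γ = (515 − j175)/(1003 − j175), |Γ| = 0.534
RL = −20·log₁₀|Γ| = −20·log₁₀(0.534)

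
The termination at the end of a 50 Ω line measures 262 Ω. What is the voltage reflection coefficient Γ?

Γ = 0.679

Γ = (Z_L − Z_0)/(Z_L + Z_0) = (262 − 50)/(262 + 50) = 212/312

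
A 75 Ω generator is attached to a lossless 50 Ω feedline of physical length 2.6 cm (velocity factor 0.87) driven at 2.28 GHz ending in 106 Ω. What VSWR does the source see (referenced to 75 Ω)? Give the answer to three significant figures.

VSWR ≈ 3.15

λ = v/f = 0.87·c / 2.28 GHz = 0.114 m
βl = 2π·l/λ = 2π × 0.227 = 81.8°
tan(βl) = 6.91
Z_in = Z_0·(Z_L + jZ_0·tanβl)/(Z_0 + jZ_L·tanβl) = 24 − j5.6 Ω
Γ_s = (Z_in − Z_s)/(Z_in + Z_s) = (-51 − j5.6)/(99 − j5.6), |Γ_s| = 0.518
VSWR = (1 + |Γ_s|)/(1 − |Γ_s|)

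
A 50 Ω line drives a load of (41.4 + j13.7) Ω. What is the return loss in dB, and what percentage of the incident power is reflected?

Γ = (-8.6 + j13.7)/(91.4 + j13.7), |Γ| = 0.175
RL = −20·log₁₀(0.175) = 15.1 dB
P_refl/P_inc = |Γ|² = 0.0306

RL ≈ 15.1 dB; 3.06% of incident power reflected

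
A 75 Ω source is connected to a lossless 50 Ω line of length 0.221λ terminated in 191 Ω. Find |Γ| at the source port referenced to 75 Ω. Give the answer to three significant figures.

βl = 2π × 0.221 = 79.6°
tan(βl) = 5.43
Z_in = Z_0·(Z_L + jZ_0·tanβl)/(Z_0 + jZ_L·tanβl) = 13.5 − j8.56 Ω
Γ_s = (Z_in − Z_s)/(Z_in + Z_s) = (-61.5 − j8.56)/(88.5 − j8.56), |Γ_s| = 0.698

|Γ| ≈ 0.698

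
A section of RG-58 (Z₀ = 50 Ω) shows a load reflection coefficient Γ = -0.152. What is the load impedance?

Z_L ≈ 36.8 Ω

Z_L = Z_0·(1 + Γ)/(1 − Γ) = 50·(0.848)/(1.15)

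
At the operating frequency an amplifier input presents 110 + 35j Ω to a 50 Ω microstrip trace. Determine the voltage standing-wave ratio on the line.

Γ = (Z_L − Z_0)/(Z_L + Z_0) = (60 + j35)/(160 + j35)
|Γ| = 69.5/164 = 0.424
VSWR = (1 + |Γ|)/(1 − |Γ|) = 1.42/0.576

VSWR ≈ 2.47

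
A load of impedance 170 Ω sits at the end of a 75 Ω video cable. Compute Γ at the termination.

Γ = (Z_L − Z_0)/(Z_L + Z_0) = (170 − 75)/(170 + 75) = 95/245

Γ = 0.388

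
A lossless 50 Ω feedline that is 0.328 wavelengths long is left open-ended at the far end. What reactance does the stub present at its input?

βl = 2π × 0.328 = 118°
tan(βl) = -1.87
For an open-ended stub, Z_in = −jZ_0·cot(βl) = −jZ_0/tan(βl)

X_in ≈ 26.7 Ω (inductive)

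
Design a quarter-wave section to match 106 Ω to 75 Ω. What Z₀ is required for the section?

Z_qwt = √(Z_0·R_L) = √(75 × 106) = √7950

Z_qwt ≈ 89.2 Ω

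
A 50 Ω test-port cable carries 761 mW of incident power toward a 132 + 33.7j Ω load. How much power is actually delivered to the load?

P_delivered ≈ 586 mW

|Γ| = |(82 + j33.7)/(182 + j33.7)| = 0.479
|Γ|² = 0.229
P_refl = |Γ|²·P_inc = 175 mW, P_del = (1 − |Γ|²)·P_inc = 586 mW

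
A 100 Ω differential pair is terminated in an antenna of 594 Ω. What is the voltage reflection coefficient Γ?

Γ = (Z_L − Z_0)/(Z_L + Z_0) = (594 − 100)/(594 + 100) = 494/694

Γ = 0.712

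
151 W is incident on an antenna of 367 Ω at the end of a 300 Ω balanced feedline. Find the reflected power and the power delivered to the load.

P_reflected ≈ 1.52 W; P_delivered ≈ 149 W

Γ = (367 − 300)/(367 + 300) = 0.1
|Γ|² = 0.0101
P_refl = |Γ|²·P_inc = 1.52 W, P_del = (1 − |Γ|²)·P_inc = 149 W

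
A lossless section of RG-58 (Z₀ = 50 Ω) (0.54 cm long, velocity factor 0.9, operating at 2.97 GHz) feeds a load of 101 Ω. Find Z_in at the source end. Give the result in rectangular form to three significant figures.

λ = v/f = 0.9·c / 2.97 GHz = 0.0909 m
βl = 2π·l/λ = 2π × 0.0594 = 21.4°
tan(βl) = tan(21.4°) = 0.392
Z_in = Z_0·(Z_L + jZ_0·tanβl)/(Z_0 + jZ_L·tanβl)
     = 50·(101 + j19.6)/(50 + j39.5)

Z_in ≈ 71.7 − j37.1 Ω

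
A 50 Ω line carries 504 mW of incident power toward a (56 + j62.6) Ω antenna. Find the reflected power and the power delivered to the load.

P_reflected ≈ 132 mW; P_delivered ≈ 372 mW

|Γ| = |(6 + j62.6)/(106 + j62.6)| = 0.511
|Γ|² = 0.261
P_refl = |Γ|²·P_inc = 132 mW, P_del = (1 − |Γ|²)·P_inc = 372 mW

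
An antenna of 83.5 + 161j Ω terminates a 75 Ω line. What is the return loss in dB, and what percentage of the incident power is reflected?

Γ = (8.5 + j161)/(158.5 + j161), |Γ| = 0.714
RL = −20·log₁₀(0.714) = 2.93 dB
P_refl/P_inc = |Γ|² = 0.509

RL ≈ 2.93 dB; 50.9% of incident power reflected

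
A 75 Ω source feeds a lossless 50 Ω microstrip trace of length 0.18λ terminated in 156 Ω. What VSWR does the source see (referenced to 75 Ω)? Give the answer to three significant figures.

VSWR ≈ 4.23

βl = 2π × 0.18 = 64.8°
tan(βl) = 2.13
Z_in = Z_0·(Z_L + jZ_0·tanβl)/(Z_0 + jZ_L·tanβl) = 19.1 − j20.6 Ω
Γ_s = (Z_in − Z_s)/(Z_in + Z_s) = (-55.9 − j20.6)/(94.1 − j20.6), |Γ_s| = 0.618
VSWR = (1 + |Γ_s|)/(1 − |Γ_s|)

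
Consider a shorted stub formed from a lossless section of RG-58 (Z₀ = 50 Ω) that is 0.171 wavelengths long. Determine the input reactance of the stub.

X_in ≈ 92.3 Ω (inductive)

βl = 2π × 0.171 = 61.6°
tan(βl) = 1.85
For a shorted stub, Z_in = jZ_0·tan(βl)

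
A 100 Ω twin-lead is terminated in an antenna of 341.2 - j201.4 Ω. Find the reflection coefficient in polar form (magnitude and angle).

Γ = (Z_L − Z_0)/(Z_L + Z_0) = (241.2 − j201.4)/(441.2 − j201.4)
|Γ| = 314/485 = 0.648

Γ ≈ 0.648 ∠ -15.3°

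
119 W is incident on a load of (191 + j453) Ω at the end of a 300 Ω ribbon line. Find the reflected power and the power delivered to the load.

P_reflected ≈ 57.9 W; P_delivered ≈ 61.1 W

|Γ| = |(-109 + j453)/(491 + j453)| = 0.697
|Γ|² = 0.486
P_refl = |Γ|²·P_inc = 57.9 W, P_del = (1 − |Γ|²)·P_inc = 61.1 W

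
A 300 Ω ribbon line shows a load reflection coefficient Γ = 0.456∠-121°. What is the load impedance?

Z_L ≈ 142 − j140 Ω

Z_L = Z_0·(1 + Γ)/(1 − Γ) = 300·(0.765 − j0.391)/(1.23 + j0.391)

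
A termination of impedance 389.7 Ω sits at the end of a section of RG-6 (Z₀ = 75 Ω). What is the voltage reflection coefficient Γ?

Γ = 0.677

Γ = (Z_L − Z_0)/(Z_L + Z_0) = (389.7 − 75)/(389.7 + 75) = 314.7/464.7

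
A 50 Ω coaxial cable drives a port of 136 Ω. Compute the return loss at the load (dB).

Γ = (136 − 50)/(136 + 50) = 0.462
RL = −20·log₁₀|Γ| = −20·log₁₀(0.462)

RL ≈ 6.7 dB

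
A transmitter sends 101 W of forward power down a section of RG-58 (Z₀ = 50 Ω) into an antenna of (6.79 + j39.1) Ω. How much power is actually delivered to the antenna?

|Γ| = |(-43.21 + j39.1)/(56.79 + j39.1)| = 0.845
|Γ|² = 0.714
P_refl = |Γ|²·P_inc = 72.1 W, P_del = (1 − |Γ|²)·P_inc = 28.9 W

P_delivered ≈ 28.9 W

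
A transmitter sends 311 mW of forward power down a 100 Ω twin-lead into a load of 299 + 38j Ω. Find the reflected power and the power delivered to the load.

|Γ| = |(199 + j38)/(399 + j38)| = 0.505
|Γ|² = 0.256
P_refl = |Γ|²·P_inc = 79.5 mW, P_del = (1 − |Γ|²)·P_inc = 232 mW

P_reflected ≈ 79.5 mW; P_delivered ≈ 232 mW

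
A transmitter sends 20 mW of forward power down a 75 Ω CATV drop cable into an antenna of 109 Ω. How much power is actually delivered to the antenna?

Γ = (109 − 75)/(109 + 75) = 0.185
|Γ|² = 0.0341
P_refl = |Γ|²·P_inc = 0.683 mW, P_del = (1 − |Γ|²)·P_inc = 19.3 mW

P_delivered ≈ 19.3 mW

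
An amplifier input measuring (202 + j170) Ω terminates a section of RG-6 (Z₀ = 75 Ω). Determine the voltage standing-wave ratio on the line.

Γ = (Z_L − Z_0)/(Z_L + Z_0) = (127 + j170)/(277 + j170)
|Γ| = 212/325 = 0.653
VSWR = (1 + |Γ|)/(1 − |Γ|) = 1.65/0.347

VSWR ≈ 4.76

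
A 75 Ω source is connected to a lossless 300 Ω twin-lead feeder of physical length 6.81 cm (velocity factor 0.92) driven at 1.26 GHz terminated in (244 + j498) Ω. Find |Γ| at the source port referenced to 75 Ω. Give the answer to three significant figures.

|Γ| ≈ 0.228

λ = v/f = 0.92·c / 1.26 GHz = 0.219 m
βl = 2π·l/λ = 2π × 0.311 = 112°
tan(βl) = -2.48
Z_in = Z_0·(Z_L + jZ_0·tanβl)/(Z_0 + jZ_L·tanβl) = 57.7 − j25.5 Ω
Γ_s = (Z_in − Z_s)/(Z_in + Z_s) = (-17.3 − j25.5)/(133 − j25.5), |Γ_s| = 0.228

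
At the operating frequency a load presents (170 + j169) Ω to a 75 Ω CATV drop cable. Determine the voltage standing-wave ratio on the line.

VSWR ≈ 4.74

Γ = (Z_L − Z_0)/(Z_L + Z_0) = (95 + j169)/(245 + j169)
|Γ| = 194/298 = 0.651
VSWR = (1 + |Γ|)/(1 − |Γ|) = 1.65/0.349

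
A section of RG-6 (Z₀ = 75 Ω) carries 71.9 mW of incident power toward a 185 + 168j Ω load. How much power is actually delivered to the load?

P_delivered ≈ 41.6 mW

|Γ| = |(110 + j168)/(260 + j168)| = 0.649
|Γ|² = 0.421
P_refl = |Γ|²·P_inc = 30.3 mW, P_del = (1 − |Γ|²)·P_inc = 41.6 mW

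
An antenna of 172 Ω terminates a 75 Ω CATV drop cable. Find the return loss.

Γ = (172 − 75)/(172 + 75) = 0.393
RL = −20·log₁₀|Γ| = −20·log₁₀(0.393)

RL ≈ 8.12 dB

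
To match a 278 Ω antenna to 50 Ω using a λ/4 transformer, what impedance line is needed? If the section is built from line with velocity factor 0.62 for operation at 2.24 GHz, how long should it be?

Z_qwt ≈ 118 Ω; length ≈ 2.08 cm

Z_qwt = √(Z_0·R_L) = √(50 × 278) = √13900
λ = 0.62·c/f = 0.083 m, so l = λ/4 = 0.0208 m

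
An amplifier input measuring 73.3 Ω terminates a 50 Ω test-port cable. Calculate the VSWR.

VSWR ≈ 1.47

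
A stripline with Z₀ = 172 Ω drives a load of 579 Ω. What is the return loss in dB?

Γ = (579 − 172)/(579 + 172) = 0.542
RL = −20·log₁₀|Γ| = −20·log₁₀(0.542)

RL ≈ 5.32 dB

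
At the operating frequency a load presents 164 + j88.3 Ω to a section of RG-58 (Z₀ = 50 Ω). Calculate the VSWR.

Γ = (Z_L − Z_0)/(Z_L + Z_0) = (114 + j88.3)/(214 + j88.3)
|Γ| = 144/232 = 0.623
VSWR = (1 + |Γ|)/(1 − |Γ|) = 1.62/0.377

VSWR ≈ 4.3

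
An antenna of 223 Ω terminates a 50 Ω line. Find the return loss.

Γ = (223 − 50)/(223 + 50) = 0.634
RL = −20·log₁₀|Γ| = −20·log₁₀(0.634)

RL ≈ 3.96 dB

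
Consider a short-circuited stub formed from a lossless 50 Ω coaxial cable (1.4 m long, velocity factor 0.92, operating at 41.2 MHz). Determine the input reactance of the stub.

λ = v/f = 0.92·c / 41.2 MHz = 6.7 m
βl = 2π·l/λ = 2π × 0.209 = 75.2°
tan(βl) = 3.79
For a short-circuited stub, Z_in = jZ_0·tan(βl)

X_in ≈ 190 Ω (inductive)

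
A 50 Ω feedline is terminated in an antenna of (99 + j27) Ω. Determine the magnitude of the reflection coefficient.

Γ = (Z_L − Z_0)/(Z_L + Z_0) = (49 + j27)/(149 + j27)
|Γ| = 55.9/151

|Γ| ≈ 0.369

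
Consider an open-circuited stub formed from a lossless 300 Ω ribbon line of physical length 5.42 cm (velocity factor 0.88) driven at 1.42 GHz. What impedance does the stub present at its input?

λ = v/f = 0.88·c / 1.42 GHz = 0.186 m
βl = 2π·l/λ = 2π × 0.292 = 105°
tan(βl) = -3.74
For an open-circuited stub, Z_in = −jZ_0·cot(βl) = −jZ_0/tan(βl)

Z_in ≈ +j80.1 Ω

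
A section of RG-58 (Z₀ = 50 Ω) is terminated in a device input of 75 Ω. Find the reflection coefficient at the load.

Γ = 0.2

Γ = (Z_L − Z_0)/(Z_L + Z_0) = (75 − 50)/(75 + 50) = 25/125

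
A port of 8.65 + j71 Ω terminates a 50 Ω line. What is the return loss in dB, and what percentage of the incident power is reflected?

RL ≈ 0.991 dB; 79.6% of incident power reflected

Γ = (-41.35 + j71)/(58.65 + j71), |Γ| = 0.892
RL = −20·log₁₀(0.892) = 0.991 dB
P_refl/P_inc = |Γ|² = 0.796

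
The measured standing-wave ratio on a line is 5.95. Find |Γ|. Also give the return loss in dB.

|Γ| = (S − 1)/(S + 1) = (5.95 − 1)/(5.95 + 1) = 4.95/6.95
RL = −20·log₁₀|Γ| = −20·log₁₀(0.712)

|Γ| ≈ 0.712; return loss ≈ 2.95 dB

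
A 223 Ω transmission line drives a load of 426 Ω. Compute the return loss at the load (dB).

RL ≈ 10.1 dB

Γ = (426 − 223)/(426 + 223) = 0.313
RL = −20·log₁₀|Γ| = −20·log₁₀(0.313)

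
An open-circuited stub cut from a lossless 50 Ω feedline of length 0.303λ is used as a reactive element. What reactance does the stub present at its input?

X_in ≈ 17.3 Ω (inductive)

βl = 2π × 0.303 = 109°
tan(βl) = -2.89
For an open-circuited stub, Z_in = −jZ_0·cot(βl) = −jZ_0/tan(βl)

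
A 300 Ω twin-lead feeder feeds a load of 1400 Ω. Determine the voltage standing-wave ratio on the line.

VSWR ≈ 4.67

For a purely resistive load, VSWR = R_L/Z_0 or Z_0/R_L (whichever > 1) = 1400/300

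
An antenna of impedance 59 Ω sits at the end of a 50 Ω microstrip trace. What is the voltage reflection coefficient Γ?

Γ = (Z_L − Z_0)/(Z_L + Z_0) = (59 − 50)/(59 + 50) = 9/109

Γ = 0.0826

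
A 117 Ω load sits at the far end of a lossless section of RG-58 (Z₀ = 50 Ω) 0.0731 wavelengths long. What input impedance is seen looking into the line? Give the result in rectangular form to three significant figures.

Z_in ≈ 62.2 − j47.3 Ω

βl = 2π × 0.0731 = 26.3°
tan(βl) = tan(26.3°) = 0.495
Z_in = Z_0·(Z_L + jZ_0·tanβl)/(Z_0 + jZ_L·tanβl)
     = 50·(117 + j24.7)/(50 + j57.9)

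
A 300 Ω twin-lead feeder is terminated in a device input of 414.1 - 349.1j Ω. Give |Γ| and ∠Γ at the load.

Γ ≈ 0.462 ∠ -45.8°

Γ = (Z_L − Z_0)/(Z_L + Z_0) = (114.1 − j349.1)/(714.1 − j349.1)
|Γ| = 367/795 = 0.462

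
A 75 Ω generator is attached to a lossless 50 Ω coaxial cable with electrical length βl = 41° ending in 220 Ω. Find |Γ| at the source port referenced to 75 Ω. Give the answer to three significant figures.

tan(βl) = 0.869
Z_in = Z_0·(Z_L + jZ_0·tanβl)/(Z_0 + jZ_L·tanβl) = 24.7 − j51.1 Ω
Γ_s = (Z_in − Z_s)/(Z_in + Z_s) = (-50.3 − j51.1)/(99.7 − j51.1), |Γ_s| = 0.64

|Γ| ≈ 0.64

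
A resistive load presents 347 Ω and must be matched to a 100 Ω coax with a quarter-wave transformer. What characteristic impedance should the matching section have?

Z_qwt = √(Z_0·R_L) = √(100 × 347) = √34700

Z_qwt ≈ 186 Ω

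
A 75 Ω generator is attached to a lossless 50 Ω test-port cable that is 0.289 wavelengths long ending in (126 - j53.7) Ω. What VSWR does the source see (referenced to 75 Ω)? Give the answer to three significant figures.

βl = 2π × 0.289 = 104°
tan(βl) = -4
Z_in = Z_0·(Z_L + jZ_0·tanβl)/(Z_0 + jZ_L·tanβl) = 19 + j18.7 Ω
Γ_s = (Z_in − Z_s)/(Z_in + Z_s) = (-56 + j18.7)/(94 + j18.7), |Γ_s| = 0.615
VSWR = (1 + |Γ_s|)/(1 − |Γ_s|)

VSWR ≈ 4.2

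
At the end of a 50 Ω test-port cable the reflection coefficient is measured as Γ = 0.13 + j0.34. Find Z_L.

Z_L = Z_0·(1 + Γ)/(1 − Γ) = 50·(1.13 + j0.34)/(0.87 − j0.34)

Z_L ≈ 49.7 + j39 Ω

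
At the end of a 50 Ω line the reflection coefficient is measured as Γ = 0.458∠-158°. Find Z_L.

Z_L ≈ 19.2 − j8.33 Ω

Z_L = Z_0·(1 + Γ)/(1 − Γ) = 50·(0.575 − j0.172)/(1.42 + j0.172)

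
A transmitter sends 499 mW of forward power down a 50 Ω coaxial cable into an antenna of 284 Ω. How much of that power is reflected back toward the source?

P_reflected ≈ 245 mW

Γ = (284 − 50)/(284 + 50) = 0.701
|Γ|² = 0.491
P_refl = |Γ|²·P_inc = 245 mW, P_del = (1 − |Γ|²)·P_inc = 254 mW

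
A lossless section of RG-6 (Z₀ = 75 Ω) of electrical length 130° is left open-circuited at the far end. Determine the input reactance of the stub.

X_in ≈ 62.9 Ω (inductive)

tan(βl) = -1.19
For an open-circuited stub, Z_in = −jZ_0·cot(βl) = −jZ_0/tan(βl)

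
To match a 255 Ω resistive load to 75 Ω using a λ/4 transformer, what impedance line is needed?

Z_qwt ≈ 138 Ω

Z_qwt = √(Z_0·R_L) = √(75 × 255) = √19120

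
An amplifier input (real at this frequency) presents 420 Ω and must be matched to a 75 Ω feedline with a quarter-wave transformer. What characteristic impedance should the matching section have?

Z_qwt = √(Z_0·R_L) = √(75 × 420) = √31500

Z_qwt ≈ 177 Ω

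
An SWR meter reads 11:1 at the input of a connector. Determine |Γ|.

|Γ| ≈ 0.833

|Γ| = (S − 1)/(S + 1) = (11 − 1)/(11 + 1) = 10/12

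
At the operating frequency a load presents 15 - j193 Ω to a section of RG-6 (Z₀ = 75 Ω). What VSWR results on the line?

VSWR ≈ 38.3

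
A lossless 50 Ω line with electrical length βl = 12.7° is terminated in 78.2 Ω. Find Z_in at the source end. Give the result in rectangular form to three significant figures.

tan(βl) = tan(12.7°) = 0.225
Z_in = Z_0·(Z_L + jZ_0·tanβl)/(Z_0 + jZ_L·tanβl)
     = 50·(78.2 + j11.3)/(50 + j17.6)

Z_in ≈ 73.1 − j14.5 Ω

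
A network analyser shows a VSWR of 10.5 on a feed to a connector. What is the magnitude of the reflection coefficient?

|Γ| ≈ 0.826

|Γ| = (S − 1)/(S + 1) = (10.5 − 1)/(10.5 + 1) = 9.5/11.5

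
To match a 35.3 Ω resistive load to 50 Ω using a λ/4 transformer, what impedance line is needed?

Z_qwt = √(Z_0·R_L) = √(50 × 35.3) = √1765

Z_qwt ≈ 42 Ω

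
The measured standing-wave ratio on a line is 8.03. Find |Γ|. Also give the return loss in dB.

|Γ| ≈ 0.779; return loss ≈ 2.17 dB

|Γ| = (S − 1)/(S + 1) = (8.03 − 1)/(8.03 + 1) = 7.03/9.03
RL = −20·log₁₀|Γ| = −20·log₁₀(0.779)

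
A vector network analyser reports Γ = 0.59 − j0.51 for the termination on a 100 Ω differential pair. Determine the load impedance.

Z_L = Z_0·(1 + Γ)/(1 − Γ) = 100·(1.59 − j0.51)/(0.41 + j0.51)

Z_L ≈ 91.5 − j238 Ω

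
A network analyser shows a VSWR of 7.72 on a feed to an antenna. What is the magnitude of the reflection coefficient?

|Γ| = (S − 1)/(S + 1) = (7.72 − 1)/(7.72 + 1) = 6.72/8.72

|Γ| ≈ 0.771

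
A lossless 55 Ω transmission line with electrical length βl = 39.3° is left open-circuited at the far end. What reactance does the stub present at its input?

X_in ≈ -67.2 Ω (capacitive)

tan(βl) = 0.818
For an open-circuited stub, Z_in = −jZ_0·cot(βl) = −jZ_0/tan(βl)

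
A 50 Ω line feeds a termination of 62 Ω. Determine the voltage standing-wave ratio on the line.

For a purely resistive load, VSWR = R_L/Z_0 or Z_0/R_L (whichever > 1) = 62/50

VSWR ≈ 1.24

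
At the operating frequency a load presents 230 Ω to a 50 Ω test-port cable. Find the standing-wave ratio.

VSWR ≈ 4.6

For a purely resistive load, VSWR = R_L/Z_0 or Z_0/R_L (whichever > 1) = 230/50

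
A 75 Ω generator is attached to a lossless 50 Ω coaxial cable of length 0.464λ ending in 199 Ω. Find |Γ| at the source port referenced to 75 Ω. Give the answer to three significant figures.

|Γ| ≈ 0.478

βl = 2π × 0.464 = 167°
tan(βl) = -0.23
Z_in = Z_0·(Z_L + jZ_0·tanβl)/(Z_0 + jZ_L·tanβl) = 114 + j92.9 Ω
Γ_s = (Z_in − Z_s)/(Z_in + Z_s) = (38.9 + j92.9)/(189 + j92.9), |Γ_s| = 0.478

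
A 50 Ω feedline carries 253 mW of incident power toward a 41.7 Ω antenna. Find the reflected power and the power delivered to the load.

Γ = (41.7 − 50)/(41.7 + 50) = -0.0905
|Γ|² = 0.00819
P_refl = |Γ|²·P_inc = 2.07 mW, P_del = (1 − |Γ|²)·P_inc = 251 mW

P_reflected ≈ 2.07 mW; P_delivered ≈ 251 mW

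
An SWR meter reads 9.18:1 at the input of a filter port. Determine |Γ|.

|Γ| ≈ 0.804

|Γ| = (S − 1)/(S + 1) = (9.18 − 1)/(9.18 + 1) = 8.18/10.2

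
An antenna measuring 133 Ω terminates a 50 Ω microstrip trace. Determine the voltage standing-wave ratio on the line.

VSWR ≈ 2.66

Γ = (133 − 50)/(133 + 50) = 0.454
VSWR = (1 + 0.454)/(1 − 0.454)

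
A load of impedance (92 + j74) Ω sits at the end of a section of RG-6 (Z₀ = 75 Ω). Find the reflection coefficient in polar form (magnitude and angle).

Γ ≈ 0.416 ∠ 53.2°

Γ = (Z_L − Z_0)/(Z_L + Z_0) = (17 + j74)/(167 + j74)
|Γ| = 75.9/183 = 0.416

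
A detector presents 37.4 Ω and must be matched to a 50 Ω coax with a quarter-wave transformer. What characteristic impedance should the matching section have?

Z_qwt ≈ 43.2 Ω

Z_qwt = √(Z_0·R_L) = √(50 × 37.4) = √1870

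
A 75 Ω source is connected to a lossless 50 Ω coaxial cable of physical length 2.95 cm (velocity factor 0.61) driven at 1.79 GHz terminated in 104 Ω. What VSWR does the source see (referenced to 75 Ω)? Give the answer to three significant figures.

VSWR ≈ 3.03

λ = v/f = 0.61·c / 1.79 GHz = 0.102 m
βl = 2π·l/λ = 2π × 0.289 = 104°
tan(βl) = -4.05
Z_in = Z_0·(Z_L + jZ_0·tanβl)/(Z_0 + jZ_L·tanβl) = 25.2 + j9.37 Ω
Γ_s = (Z_in − Z_s)/(Z_in + Z_s) = (-49.8 + j9.37)/(100 + j9.37), |Γ_s| = 0.504
VSWR = (1 + |Γ_s|)/(1 − |Γ_s|)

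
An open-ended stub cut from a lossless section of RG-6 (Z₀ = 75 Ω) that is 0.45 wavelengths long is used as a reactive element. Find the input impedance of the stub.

βl = 2π × 0.45 = 162°
tan(βl) = -0.325
For an open-ended stub, Z_in = −jZ_0·cot(βl) = −jZ_0/tan(βl)

Z_in ≈ +j231 Ω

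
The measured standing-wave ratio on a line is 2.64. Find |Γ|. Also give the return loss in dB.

|Γ| = (S − 1)/(S + 1) = (2.64 − 1)/(2.64 + 1) = 1.64/3.64
RL = −20·log₁₀|Γ| = −20·log₁₀(0.451)

|Γ| ≈ 0.451; return loss ≈ 6.93 dB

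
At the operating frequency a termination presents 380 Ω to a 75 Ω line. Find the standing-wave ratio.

VSWR ≈ 5.07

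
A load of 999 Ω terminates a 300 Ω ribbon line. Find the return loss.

Γ = (999 − 300)/(999 + 300) = 0.538
RL = −20·log₁₀|Γ| = −20·log₁₀(0.538)

RL ≈ 5.38 dB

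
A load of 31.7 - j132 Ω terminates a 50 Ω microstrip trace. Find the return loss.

Γ = (-18.3 − j132)/(81.7 − j132), |Γ| = 0.858
RL = −20·log₁₀|Γ| = −20·log₁₀(0.858)

RL ≈ 1.33 dB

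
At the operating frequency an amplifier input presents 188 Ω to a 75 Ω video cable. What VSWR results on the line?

For a purely resistive load, VSWR = R_L/Z_0 or Z_0/R_L (whichever > 1) = 188/75

VSWR ≈ 2.51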